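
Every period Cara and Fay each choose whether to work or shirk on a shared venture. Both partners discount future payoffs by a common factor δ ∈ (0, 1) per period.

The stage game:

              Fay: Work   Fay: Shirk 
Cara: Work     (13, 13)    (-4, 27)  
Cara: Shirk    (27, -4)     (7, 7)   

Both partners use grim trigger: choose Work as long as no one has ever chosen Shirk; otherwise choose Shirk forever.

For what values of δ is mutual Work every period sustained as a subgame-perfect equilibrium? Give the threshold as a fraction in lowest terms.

7/10

Cooperation forever yields 13 each period: 13/(1−δ).
Deviating yields 27 once, then 7 forever: 27 + 7δ/(1−δ).
No profitable deviation requires 13/(1−δ) ≥ 27 + 7δ/(1−δ).
Multiplying by (1−δ): 13 ≥ 27(1−δ) + 7δ = 27 − 20δ.
So 20δ ≥ 14, i.e. δ ≥ 14/20 = 7/10.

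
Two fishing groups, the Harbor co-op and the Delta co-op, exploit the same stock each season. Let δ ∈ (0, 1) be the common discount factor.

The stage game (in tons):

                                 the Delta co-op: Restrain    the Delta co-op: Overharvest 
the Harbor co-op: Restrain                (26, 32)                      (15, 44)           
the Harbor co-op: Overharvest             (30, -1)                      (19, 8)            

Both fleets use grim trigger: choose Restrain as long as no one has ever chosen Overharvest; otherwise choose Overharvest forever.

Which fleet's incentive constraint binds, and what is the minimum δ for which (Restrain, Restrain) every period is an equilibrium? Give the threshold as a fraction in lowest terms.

the Harbor co-op; δ ≥ 4/11

For the Harbor co-op: deviation gain 30−26 = 4, per-period punishment loss 26−19 = 7. IC gives δ ≥ 4/11.
For the Delta co-op: gain 12, loss 24 per period, so δ ≥ 12/36 = 1/3.
The tighter constraint is the Harbor co-op's, so cooperation needs δ ≥ 4/11.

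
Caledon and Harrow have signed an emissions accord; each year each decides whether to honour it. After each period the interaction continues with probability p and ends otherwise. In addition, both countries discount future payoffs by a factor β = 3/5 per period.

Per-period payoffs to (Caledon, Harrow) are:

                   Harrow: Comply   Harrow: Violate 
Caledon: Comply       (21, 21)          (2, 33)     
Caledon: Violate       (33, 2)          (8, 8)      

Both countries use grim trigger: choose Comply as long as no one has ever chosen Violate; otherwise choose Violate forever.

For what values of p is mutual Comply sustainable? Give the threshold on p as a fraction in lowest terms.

With continuation probability p and discount β, the effective per-period discount factor is βp.
Grim-trigger IC: βp ≥ (33−21)/(33−8) = 12/25.
So p ≥ (12/25)/(3/5) = 4/5.

4/5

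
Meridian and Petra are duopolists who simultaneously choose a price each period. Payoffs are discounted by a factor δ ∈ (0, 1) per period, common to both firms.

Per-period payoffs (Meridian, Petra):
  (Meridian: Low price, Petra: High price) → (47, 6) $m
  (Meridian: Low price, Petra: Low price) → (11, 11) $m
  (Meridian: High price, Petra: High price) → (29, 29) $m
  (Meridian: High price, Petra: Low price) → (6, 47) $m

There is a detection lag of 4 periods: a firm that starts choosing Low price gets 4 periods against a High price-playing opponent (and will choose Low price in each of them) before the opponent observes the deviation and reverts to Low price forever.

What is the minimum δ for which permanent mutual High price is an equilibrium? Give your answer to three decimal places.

0.841

The best deviation is to choose Low price for all 4 undetected periods, earning 47 each, then 11 forever once detected.
Deviation value: 47(1−δ^4)/(1−δ) + 11δ^4/(1−δ); cooperation value: 29/(1−δ).
IC: 29 ≥ 47(1−δ^4) + 11δ^4 = 47 − 36δ^4.
So δ^4 ≥ 18/36 = 1/2, giving δ ≥ (1/2)^(1/4) ≈ 0.841.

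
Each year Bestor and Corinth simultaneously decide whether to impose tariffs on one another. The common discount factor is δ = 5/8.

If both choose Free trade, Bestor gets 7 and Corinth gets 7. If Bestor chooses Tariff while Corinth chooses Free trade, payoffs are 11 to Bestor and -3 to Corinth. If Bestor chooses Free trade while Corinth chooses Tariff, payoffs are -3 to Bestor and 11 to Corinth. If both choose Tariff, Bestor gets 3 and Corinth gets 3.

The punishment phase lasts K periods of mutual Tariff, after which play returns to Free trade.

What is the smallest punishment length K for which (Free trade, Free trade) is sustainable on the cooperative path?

2

No profitable deviation requires (7−3)(δ+…+δ^K) ≥ 11−7, i.e. δ+…+δ^K ≥ 1 ≈ 1.0000.
With δ = 5/8, the partial sums are K=1: 0.6250, K=2: 1.0156.
K = 2 is the first length at which the sum reaches 1.0000.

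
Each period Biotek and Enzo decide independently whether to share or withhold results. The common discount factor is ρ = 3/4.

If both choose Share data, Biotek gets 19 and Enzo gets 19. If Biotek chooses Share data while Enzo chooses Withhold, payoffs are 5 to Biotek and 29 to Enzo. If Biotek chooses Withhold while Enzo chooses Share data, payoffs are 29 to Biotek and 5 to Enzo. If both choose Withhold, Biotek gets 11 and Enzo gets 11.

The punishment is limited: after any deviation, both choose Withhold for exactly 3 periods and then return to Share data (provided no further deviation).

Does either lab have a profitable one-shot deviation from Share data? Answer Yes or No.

A one-shot deviation gives 29 now, then 11 for 3 periods, then back to 19.
Gain from deviating: (29−19) today; loss: (19−11) in each of the next 3 periods.
No-deviation condition: (19−11)(ρ+…+ρ^3) ≥ 29−19, i.e. ρ+…+ρ^3 ≥ 5/4.
At ρ = 3/4: ρ+…+ρ^3 = 1.7344 ≥ 1.2500.
So cooperation is sustainable.

No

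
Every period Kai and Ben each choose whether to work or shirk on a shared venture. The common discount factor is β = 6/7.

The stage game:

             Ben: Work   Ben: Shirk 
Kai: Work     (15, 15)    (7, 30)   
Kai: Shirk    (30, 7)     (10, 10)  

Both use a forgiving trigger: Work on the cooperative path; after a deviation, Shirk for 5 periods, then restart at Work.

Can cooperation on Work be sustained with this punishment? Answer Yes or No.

Comparing payoff streams over the 6 periods until play realigns: cooperate → 15(1+β+…+β^5); deviate → 30 + 10(β+…+β^5).
Cooperation is sustained iff (15−10)(β+…+β^5) ≥ 30−15.
β+…+β^5 = 6/7·(1−(6/7)^5)/(1−6/7) = 3.2240, and (30−15)/(15−10) = 3.0000.
3.2240 ≥ 3.0000, so cooperation is sustainable.

Yes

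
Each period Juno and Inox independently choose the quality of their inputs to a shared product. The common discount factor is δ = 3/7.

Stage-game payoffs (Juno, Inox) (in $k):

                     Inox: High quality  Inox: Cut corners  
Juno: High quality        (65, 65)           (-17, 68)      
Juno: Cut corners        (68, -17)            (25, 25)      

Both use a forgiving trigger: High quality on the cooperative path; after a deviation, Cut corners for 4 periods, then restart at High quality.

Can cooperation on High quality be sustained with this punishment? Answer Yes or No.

Comparing payoff streams over the 5 periods until play realigns: cooperate → 65(1+δ+…+δ^4); deviate → 68 + 25(δ+…+δ^4).
Cooperation is sustained iff (65−25)(δ+…+δ^4) ≥ 68−65.
δ+…+δ^4 = 3/7·(1−(3/7)^4)/(1−3/7) = 0.7247, and (68−65)/(65−25) = 0.0750.
0.7247 ≥ 0.0750, so cooperation is sustainable.

Yes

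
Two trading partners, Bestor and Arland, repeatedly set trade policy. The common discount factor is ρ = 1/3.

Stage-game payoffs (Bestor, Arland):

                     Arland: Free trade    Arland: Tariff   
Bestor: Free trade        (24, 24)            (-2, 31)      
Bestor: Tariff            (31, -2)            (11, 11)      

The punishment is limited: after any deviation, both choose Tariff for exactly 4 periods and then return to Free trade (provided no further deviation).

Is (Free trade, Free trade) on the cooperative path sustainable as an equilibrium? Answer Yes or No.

No

IC: ρ+…+ρ^4 ≥ (31−24)/(24−11) = 7/13.
At ρ = 1/3: partial sum = 0.4938 < 0.5385. Cooperation not sustainable.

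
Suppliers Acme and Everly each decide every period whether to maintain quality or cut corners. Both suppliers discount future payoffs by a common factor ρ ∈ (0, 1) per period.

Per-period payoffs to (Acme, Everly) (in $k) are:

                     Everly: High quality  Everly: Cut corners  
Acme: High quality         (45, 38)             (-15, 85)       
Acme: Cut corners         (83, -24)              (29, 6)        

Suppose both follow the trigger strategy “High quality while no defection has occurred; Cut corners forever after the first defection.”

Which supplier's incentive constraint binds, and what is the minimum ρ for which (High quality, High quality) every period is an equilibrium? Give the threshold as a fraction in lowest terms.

Acme; ρ ≥ 19/27

Acme's threshold: (83−45)/(83−29) = 19/27.
Everly's threshold: (85−38)/(85−6) = 47/79.
19/27 > 47/79, so Acme binds and ρ* = 19/27.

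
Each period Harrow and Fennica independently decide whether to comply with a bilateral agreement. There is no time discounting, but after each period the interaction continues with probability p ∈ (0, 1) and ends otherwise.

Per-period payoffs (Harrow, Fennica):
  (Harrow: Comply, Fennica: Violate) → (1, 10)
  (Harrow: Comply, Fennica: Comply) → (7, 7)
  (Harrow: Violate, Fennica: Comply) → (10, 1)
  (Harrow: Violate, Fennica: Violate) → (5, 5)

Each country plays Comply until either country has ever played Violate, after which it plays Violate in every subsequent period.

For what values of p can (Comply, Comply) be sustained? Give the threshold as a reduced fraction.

3/5

With no time discounting, the continuation probability p plays the role of the discount factor.
Grim-trigger IC: 7/(1−p) ≥ 10 + 5p/(1−p) ⇒ p ≥ (10−7)/(10−5) = 3/5.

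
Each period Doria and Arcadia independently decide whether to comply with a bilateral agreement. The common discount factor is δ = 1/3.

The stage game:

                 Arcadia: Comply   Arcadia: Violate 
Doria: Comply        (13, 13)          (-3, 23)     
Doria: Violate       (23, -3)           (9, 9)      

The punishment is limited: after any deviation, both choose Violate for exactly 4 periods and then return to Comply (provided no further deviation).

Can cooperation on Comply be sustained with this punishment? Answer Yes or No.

A one-shot deviation gives 23 now, then 9 for 4 periods, then back to 13.
Gain from deviating: (23−13) today; loss: (13−9) in each of the next 4 periods.
No-deviation condition: (13−9)(δ+…+δ^4) ≥ 23−13, i.e. δ+…+δ^4 ≥ 5/2.
At δ = 1/3: δ+…+δ^4 = 0.4938 < 2.5000.
So cooperation is not sustainable.

No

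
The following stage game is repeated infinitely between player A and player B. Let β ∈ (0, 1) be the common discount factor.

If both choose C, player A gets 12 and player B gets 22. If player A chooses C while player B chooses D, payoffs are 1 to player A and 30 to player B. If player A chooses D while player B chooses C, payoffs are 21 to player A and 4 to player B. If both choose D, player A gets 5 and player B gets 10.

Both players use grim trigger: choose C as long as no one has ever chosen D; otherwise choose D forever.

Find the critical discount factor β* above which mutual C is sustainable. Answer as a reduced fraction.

For player A: deviation gain 21−12 = 9, per-period punishment loss 12−5 = 7. IC gives β ≥ 9/16.
For player B: gain 8, loss 12 per period, so β ≥ 8/20 = 2/5.
The tighter constraint is player A's, so cooperation needs β ≥ 9/16.

9/16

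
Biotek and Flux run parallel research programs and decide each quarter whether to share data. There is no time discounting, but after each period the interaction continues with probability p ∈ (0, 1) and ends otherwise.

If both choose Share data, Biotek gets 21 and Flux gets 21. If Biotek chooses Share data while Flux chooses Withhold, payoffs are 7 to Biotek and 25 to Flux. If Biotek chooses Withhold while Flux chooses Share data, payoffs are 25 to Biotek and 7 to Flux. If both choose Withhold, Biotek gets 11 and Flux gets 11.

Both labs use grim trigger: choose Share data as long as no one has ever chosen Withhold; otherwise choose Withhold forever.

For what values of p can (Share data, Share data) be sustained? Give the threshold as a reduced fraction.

2/7

With no time discounting, the continuation probability p plays the role of the discount factor.
Grim-trigger IC: 21/(1−p) ≥ 25 + 11p/(1−p) ⇒ p ≥ (25−21)/(25−11) = 2/7.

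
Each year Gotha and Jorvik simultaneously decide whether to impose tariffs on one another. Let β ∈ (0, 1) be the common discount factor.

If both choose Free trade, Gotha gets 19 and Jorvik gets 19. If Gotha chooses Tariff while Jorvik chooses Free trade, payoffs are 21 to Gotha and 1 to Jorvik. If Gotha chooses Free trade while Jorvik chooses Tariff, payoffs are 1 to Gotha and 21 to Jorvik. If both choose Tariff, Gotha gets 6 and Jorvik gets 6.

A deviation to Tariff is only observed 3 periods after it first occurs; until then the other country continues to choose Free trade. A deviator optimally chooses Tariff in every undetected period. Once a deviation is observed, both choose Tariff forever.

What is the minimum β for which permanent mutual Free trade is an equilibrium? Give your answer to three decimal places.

0.511

A deviator earns 21 for 3 periods, then 6 forever; cooperating earns 19 forever. Multiplying the IC by (1−β):
19 ≥ 21(1−β^3) + 6β^3, so 15·β^3 ≥ 2 and β^3 ≥ 2/15.
β ≥ (2/15)^(1/3) ≈ 0.511.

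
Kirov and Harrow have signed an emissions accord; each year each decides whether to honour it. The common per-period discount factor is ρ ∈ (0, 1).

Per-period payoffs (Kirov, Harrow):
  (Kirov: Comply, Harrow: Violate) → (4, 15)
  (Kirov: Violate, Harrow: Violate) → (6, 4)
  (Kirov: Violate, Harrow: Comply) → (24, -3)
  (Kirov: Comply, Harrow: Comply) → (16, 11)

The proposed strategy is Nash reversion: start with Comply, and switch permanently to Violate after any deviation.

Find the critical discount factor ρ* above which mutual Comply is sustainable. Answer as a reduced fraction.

4/9

Kirov: cooperation gives 16 each period; deviation gives 24 once then 6 forever.
  16/(1−ρ) ≥ 24 + 6ρ/(1−ρ) ⇒ ρ ≥ 8/18 = 4/9.
Harrow: cooperation gives 11 each period; deviation gives 15 once then 4 forever.
  ρ ≥ 4/11.
Both must hold, so the binding constraint is Kirov's: ρ ≥ 4/9.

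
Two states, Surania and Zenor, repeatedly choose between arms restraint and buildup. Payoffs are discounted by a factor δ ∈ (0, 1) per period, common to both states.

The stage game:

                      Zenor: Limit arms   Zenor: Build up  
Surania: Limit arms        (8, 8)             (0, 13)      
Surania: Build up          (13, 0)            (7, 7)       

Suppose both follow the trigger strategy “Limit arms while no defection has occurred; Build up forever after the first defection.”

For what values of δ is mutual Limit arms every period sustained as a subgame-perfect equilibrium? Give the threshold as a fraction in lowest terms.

5/6

One-period gain from deviating is 13 − 8 = 5. The loss is 8 − 7 = 1 in every subsequent period, with present value 1·δ/(1−δ).
Deviation is unprofitable when 1·δ/(1−δ) ≥ 5, i.e. δ/(1−δ) ≥ 5.
Equivalently δ ≥ 5/(5+1) = 5/6.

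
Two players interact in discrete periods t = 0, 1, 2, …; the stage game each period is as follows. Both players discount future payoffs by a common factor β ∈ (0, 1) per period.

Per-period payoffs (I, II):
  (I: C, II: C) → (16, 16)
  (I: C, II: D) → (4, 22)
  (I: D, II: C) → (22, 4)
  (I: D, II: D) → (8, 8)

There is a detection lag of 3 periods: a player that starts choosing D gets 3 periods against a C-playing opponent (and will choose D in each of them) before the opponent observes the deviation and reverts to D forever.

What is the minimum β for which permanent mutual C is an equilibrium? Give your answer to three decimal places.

The best deviation is to choose D for all 3 undetected periods, earning 22 each, then 8 forever once detected.
Deviation value: 22(1−β^3)/(1−β) + 8β^3/(1−β); cooperation value: 16/(1−β).
IC: 16 ≥ 22(1−β^3) + 8β^3 = 22 − 14β^3.
So β^3 ≥ 6/14 = 3/7, giving β ≥ (3/7)^(1/3) ≈ 0.754.

0.754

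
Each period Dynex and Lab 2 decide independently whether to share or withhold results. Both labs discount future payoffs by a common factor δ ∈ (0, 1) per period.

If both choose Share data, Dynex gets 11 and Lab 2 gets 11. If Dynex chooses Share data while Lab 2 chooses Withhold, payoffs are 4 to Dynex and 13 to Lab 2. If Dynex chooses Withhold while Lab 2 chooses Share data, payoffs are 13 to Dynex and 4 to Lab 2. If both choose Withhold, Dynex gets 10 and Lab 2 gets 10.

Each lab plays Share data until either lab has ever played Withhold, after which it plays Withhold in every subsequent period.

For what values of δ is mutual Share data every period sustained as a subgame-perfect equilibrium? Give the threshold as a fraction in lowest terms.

2/3

11/(1−δ) ≥ 13 + 10δ/(1−δ)
11 ≥ 13 − 3δ
δ ≥ 2/3.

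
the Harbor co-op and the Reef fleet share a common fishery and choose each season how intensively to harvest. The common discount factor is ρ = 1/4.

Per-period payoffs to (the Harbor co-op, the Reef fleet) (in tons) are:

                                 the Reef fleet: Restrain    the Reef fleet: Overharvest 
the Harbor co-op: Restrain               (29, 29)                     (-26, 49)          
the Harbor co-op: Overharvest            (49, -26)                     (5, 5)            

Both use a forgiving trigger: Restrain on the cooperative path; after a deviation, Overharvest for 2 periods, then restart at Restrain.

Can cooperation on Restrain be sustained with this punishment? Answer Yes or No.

No

Comparing payoff streams over the 3 periods until play realigns: cooperate → 29(1+ρ+…+ρ^2); deviate → 49 + 5(ρ+…+ρ^2).
Cooperation is sustained iff (29−5)(ρ+…+ρ^2) ≥ 49−29.
ρ+…+ρ^2 = 1/4·(1−(1/4)^2)/(1−1/4) = 0.3125, and (49−29)/(29−5) = 0.8333.
0.3125 < 0.8333, so cooperation is not sustainable.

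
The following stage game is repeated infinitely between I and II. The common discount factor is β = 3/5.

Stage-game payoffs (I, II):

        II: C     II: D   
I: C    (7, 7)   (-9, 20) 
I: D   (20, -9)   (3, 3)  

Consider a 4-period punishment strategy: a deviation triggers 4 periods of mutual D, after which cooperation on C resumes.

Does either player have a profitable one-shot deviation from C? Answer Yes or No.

Yes

IC: β+…+β^4 ≥ (20−7)/(7−3) = 13/4.
At β = 3/5: partial sum = 1.3056 < 3.2500. Cooperation not sustainable.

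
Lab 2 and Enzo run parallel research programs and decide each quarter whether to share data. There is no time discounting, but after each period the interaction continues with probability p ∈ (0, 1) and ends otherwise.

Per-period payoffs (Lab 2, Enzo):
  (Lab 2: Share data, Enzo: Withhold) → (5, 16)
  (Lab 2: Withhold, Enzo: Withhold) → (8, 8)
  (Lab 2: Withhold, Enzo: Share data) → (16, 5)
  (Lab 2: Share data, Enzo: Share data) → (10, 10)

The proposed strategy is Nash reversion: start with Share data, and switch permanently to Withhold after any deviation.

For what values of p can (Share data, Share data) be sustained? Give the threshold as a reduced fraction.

Expected cooperation value is 10 + p·10 + p²·10 + … = 10/(1−p); deviation gives 16 + p·8/(1−p).
10 ≥ 16(1−p) + 8p ⇒ 8p ≥ 6 ⇒ p ≥ 6/8 = 3/4.

3/4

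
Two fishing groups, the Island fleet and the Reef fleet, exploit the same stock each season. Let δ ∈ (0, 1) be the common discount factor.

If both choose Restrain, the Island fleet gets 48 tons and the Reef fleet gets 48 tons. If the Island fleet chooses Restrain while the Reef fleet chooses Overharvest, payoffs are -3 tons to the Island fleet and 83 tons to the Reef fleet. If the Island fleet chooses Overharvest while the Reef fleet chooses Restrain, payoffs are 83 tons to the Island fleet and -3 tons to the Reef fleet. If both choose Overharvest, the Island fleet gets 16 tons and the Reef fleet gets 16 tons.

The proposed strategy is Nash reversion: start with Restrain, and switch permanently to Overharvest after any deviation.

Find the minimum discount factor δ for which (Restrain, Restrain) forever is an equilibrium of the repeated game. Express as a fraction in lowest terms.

35/67

One-period gain from deviating is 83 − 48 = 35. The loss is 48 − 16 = 32 in every subsequent period, with present value 32·δ/(1−δ).
Deviation is unprofitable when 32·δ/(1−δ) ≥ 35, i.e. δ/(1−δ) ≥ 35/32.
Equivalently δ ≥ 35/(35+32) = 35/67.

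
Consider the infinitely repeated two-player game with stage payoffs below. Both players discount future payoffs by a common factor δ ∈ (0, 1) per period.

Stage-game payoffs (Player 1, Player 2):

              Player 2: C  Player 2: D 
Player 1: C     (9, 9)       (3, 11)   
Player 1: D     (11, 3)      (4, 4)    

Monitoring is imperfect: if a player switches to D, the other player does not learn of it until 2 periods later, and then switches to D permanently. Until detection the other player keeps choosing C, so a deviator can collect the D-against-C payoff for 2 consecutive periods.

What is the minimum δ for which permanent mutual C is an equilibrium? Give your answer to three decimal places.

0.535

The best deviation is to choose D for all 2 undetected periods, earning 11 each, then 4 forever once detected.
Deviation value: 11(1−δ^2)/(1−δ) + 4δ^2/(1−δ); cooperation value: 9/(1−δ).
IC: 9 ≥ 11(1−δ^2) + 4δ^2 = 11 − 7δ^2.
So δ^2 ≥ 2/7, giving δ ≥ (2/7)^(1/2) ≈ 0.535.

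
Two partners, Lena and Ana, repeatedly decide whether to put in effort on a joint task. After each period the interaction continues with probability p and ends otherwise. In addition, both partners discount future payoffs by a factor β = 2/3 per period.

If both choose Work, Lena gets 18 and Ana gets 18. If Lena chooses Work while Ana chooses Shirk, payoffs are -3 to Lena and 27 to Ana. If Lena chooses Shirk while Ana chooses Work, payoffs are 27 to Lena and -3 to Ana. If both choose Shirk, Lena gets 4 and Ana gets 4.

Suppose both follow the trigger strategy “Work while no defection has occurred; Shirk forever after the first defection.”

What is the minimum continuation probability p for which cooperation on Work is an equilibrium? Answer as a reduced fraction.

27/46

With continuation probability p and discount β, the effective per-period discount factor is βp.
Grim-trigger IC: βp ≥ (27−18)/(27−4) = 9/23.
So p ≥ (9/23)/(2/3) = 27/46.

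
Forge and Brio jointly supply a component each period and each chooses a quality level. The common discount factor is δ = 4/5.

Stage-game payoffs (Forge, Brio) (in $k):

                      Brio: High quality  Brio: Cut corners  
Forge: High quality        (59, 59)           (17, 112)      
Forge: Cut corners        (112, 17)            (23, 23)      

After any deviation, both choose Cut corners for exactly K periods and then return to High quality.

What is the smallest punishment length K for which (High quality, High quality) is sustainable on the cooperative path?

IC: δ(1−δ^K)/(1−δ) ≥ (112−59)/(59−23) = 53/36.
With δ = 4/5: need 1 − δ^K ≥ 53/36·(1−4/5)/(4/5), i.e. δ^K ≤ 0.6319.
Since (4/5)^2 = 0.6400 and (4/5)^3 = 0.5120, the smallest such K is 3.

3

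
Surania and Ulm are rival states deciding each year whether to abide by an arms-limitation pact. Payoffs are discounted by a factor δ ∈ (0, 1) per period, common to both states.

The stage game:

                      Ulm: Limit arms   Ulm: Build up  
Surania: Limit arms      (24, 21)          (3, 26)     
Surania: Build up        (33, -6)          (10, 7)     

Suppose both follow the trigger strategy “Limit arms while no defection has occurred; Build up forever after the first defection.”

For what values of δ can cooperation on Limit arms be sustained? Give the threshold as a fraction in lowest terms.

Surania's threshold: (33−24)/(33−10) = 9/23.
Ulm's threshold: (26−21)/(26−7) = 5/19.
9/23 > 5/19, so Surania binds and δ* = 9/23.

9/23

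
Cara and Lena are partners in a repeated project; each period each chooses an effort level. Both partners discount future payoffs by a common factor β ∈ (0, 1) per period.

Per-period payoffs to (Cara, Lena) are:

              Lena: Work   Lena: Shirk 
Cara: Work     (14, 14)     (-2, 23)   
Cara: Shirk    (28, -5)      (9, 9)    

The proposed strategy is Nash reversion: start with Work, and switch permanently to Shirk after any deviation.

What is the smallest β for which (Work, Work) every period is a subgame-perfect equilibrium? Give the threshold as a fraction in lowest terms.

Cara's threshold: (28−14)/(28−9) = 14/19.
Lena's threshold: (23−14)/(23−9) = 9/14.
14/19 > 9/14, so Cara binds and β* = 14/19.

14/19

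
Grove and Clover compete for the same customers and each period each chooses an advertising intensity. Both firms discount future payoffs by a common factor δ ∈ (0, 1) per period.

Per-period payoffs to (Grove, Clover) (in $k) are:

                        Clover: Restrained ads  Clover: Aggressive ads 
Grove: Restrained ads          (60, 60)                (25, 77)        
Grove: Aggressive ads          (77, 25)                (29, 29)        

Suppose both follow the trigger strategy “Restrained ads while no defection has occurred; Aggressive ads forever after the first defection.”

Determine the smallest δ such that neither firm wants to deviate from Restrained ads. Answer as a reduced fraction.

60/(1−δ) ≥ 77 + 29δ/(1−δ)
60 ≥ 77 − 48δ
δ ≥ 17/48.

17/48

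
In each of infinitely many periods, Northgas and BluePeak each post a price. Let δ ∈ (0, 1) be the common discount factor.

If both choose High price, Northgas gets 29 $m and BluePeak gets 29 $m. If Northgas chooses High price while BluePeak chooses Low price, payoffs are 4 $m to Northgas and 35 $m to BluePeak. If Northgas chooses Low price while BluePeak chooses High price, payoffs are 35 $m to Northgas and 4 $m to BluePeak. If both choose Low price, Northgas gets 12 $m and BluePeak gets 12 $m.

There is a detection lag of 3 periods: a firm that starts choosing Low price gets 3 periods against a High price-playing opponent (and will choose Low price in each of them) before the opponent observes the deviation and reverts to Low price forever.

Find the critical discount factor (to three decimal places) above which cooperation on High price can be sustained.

0.639

The best deviation is to choose Low price for all 3 undetected periods, earning 35 each, then 12 forever once detected.
Deviation value: 35(1−δ^3)/(1−δ) + 12δ^3/(1−δ); cooperation value: 29/(1−δ).
IC: 29 ≥ 35(1−δ^3) + 12δ^3 = 35 − 23δ^3.
So δ^3 ≥ 6/23, giving δ ≥ (6/23)^(1/3) ≈ 0.639.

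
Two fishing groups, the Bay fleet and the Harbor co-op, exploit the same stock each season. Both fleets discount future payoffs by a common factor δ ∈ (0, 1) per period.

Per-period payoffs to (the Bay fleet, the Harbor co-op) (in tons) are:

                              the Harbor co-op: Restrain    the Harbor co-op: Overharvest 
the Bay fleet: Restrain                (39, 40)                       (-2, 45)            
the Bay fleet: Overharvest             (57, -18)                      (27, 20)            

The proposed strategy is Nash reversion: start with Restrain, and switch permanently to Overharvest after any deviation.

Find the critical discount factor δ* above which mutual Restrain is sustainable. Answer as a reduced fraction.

For the Bay fleet: deviation gain 57−39 = 18, per-period punishment loss 39−27 = 12. IC gives δ ≥ 18/30 = 3/5.
For the Harbor co-op: gain 5, loss 20 per period, so δ ≥ 5/25 = 1/5.
The tighter constraint is the Bay fleet's, so cooperation needs δ ≥ 3/5.

3/5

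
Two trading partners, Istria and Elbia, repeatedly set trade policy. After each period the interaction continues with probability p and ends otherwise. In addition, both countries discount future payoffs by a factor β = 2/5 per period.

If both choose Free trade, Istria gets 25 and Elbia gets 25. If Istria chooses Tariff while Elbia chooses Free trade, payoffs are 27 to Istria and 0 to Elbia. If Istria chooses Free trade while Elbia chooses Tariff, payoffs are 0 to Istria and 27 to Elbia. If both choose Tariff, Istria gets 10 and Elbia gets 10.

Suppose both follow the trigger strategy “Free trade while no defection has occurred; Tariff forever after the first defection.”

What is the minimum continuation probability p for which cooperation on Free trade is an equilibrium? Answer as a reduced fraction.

Expected continuation weight on next period's payoff is β·p = 2/5·p, which plays the role of the discount factor.
Cooperation requires 2/5·p ≥ (27−25)/(27−10) = 2/17, hence p ≥ 5/17.

5/17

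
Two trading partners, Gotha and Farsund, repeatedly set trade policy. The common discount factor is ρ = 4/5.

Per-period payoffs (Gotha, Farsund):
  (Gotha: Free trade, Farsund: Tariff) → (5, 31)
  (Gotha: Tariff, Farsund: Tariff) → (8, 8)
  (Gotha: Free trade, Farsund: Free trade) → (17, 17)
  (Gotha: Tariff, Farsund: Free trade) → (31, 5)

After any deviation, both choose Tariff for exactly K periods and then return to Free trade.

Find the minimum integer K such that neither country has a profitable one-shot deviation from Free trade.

3

IC: ρ(1−ρ^K)/(1−ρ) ≥ (31−17)/(17−8) = 14/9.
With ρ = 4/5: need 1 − ρ^K ≥ 14/9·(1−4/5)/(4/5), i.e. ρ^K ≤ 0.6111.
Since (4/5)^2 = 0.6400 and (4/5)^3 = 0.5120, the smallest such K is 3.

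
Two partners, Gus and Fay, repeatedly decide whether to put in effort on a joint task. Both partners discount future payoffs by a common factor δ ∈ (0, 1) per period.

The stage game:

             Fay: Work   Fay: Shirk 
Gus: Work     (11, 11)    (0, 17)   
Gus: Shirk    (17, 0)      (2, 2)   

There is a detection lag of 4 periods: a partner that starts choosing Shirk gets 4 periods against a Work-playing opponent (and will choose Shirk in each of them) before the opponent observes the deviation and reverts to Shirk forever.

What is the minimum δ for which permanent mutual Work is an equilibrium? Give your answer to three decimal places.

0.795

A deviator earns 17 for 4 periods, then 2 forever; cooperating earns 11 forever. Multiplying the IC by (1−δ):
11 ≥ 17(1−δ^4) + 2δ^4, so 15·δ^4 ≥ 6 and δ^4 ≥ 2/5.
δ ≥ (2/5)^(1/4) ≈ 0.795.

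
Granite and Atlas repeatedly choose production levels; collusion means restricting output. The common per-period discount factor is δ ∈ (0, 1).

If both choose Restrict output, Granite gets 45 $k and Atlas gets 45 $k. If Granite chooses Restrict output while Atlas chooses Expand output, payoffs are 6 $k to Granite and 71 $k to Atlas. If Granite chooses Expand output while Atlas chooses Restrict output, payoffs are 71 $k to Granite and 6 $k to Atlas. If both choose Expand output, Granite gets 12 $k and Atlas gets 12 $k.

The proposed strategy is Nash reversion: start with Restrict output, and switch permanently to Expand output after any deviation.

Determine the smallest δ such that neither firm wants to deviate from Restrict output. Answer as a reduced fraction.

26/59

One-period gain from deviating is 71 − 45 = 26. The loss is 45 − 12 = 33 in every subsequent period, with present value 33·δ/(1−δ).
Deviation is unprofitable when 33·δ/(1−δ) ≥ 26, i.e. δ/(1−δ) ≥ 26/33.
Equivalently δ ≥ 26/(26+33) = 26/59.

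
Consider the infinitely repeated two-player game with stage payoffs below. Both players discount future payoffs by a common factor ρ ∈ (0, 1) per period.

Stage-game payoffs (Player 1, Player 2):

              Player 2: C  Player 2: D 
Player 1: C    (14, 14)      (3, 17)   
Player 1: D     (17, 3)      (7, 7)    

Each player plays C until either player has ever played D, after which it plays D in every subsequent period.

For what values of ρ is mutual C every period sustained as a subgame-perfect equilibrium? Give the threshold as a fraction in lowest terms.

One-period gain from deviating is 17 − 14 = 3. The loss is 14 − 7 = 7 in every subsequent period, with present value 7·ρ/(1−ρ).
Deviation is unprofitable when 7·ρ/(1−ρ) ≥ 3, i.e. ρ/(1−ρ) ≥ 3/7.
Equivalently ρ ≥ 3/(3+7) = 3/10.

3/10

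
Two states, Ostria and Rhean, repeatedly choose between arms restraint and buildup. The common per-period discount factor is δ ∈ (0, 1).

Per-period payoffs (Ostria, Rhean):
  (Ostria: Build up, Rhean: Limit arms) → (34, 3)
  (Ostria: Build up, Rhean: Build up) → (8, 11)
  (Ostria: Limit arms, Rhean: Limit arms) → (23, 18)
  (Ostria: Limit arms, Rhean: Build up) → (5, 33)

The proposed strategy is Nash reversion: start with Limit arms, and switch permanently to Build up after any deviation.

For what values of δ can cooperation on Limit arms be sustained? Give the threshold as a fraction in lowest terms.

15/22

Ostria's threshold: (34−23)/(34−8) = 11/26.
Rhean's threshold: (33−18)/(33−11) = 15/22.
11/26 < 15/22, so Rhean binds and δ* = 15/22.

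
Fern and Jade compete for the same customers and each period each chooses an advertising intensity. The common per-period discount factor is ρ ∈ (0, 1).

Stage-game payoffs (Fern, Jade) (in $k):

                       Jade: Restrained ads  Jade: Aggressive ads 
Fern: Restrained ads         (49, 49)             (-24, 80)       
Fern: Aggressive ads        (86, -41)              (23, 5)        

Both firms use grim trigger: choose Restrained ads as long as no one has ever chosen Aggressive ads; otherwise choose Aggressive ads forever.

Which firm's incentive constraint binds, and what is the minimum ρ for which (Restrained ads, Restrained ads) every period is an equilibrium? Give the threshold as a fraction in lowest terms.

For Fern: deviation gain 86−49 = 37, per-period punishment loss 49−23 = 26. IC gives ρ ≥ 37/63.
For Jade: gain 31, loss 44 per period, so ρ ≥ 31/75.
The tighter constraint is Fern's, so cooperation needs ρ ≥ 37/63.

Fern; ρ ≥ 37/63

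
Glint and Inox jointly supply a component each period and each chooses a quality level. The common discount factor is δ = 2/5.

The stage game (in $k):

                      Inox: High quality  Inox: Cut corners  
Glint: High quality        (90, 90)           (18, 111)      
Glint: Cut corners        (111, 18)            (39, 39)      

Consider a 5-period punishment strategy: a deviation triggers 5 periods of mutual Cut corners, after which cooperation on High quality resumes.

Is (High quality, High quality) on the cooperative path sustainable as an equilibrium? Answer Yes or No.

Yes

IC: δ+…+δ^5 ≥ (111−90)/(90−39) = 7/17.
At δ = 2/5: partial sum = 0.6598 ≥ 0.4118. Cooperation sustainable.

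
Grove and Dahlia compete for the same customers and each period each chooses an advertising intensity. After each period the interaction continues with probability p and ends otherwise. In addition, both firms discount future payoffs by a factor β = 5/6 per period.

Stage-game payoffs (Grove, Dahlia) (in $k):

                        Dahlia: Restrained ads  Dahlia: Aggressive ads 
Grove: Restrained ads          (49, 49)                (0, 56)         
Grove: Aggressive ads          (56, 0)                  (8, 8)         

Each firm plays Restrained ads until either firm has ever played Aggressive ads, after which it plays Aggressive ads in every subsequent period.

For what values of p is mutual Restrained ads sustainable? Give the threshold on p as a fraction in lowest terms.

With continuation probability p and discount β, the effective per-period discount factor is βp.
Grim-trigger IC: βp ≥ (56−49)/(56−8) = 7/48.
So p ≥ (7/48)/(5/6) = 7/40.

7/40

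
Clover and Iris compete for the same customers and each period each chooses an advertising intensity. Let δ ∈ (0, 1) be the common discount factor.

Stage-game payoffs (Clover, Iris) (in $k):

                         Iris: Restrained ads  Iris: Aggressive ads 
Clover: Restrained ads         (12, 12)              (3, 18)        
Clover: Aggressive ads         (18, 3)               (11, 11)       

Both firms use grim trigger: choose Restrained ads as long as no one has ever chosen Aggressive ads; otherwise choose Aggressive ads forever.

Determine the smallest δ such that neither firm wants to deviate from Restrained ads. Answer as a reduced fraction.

Cooperation forever yields 12 each period: 12/(1−δ).
Deviating yields 18 once, then 11 forever: 18 + 11δ/(1−δ).
No profitable deviation requires 12/(1−δ) ≥ 18 + 11δ/(1−δ).
Multiplying by (1−δ): 12 ≥ 18(1−δ) + 11δ = 18 − 7δ.
So 7δ ≥ 6, i.e. δ ≥ 6/7.

6/7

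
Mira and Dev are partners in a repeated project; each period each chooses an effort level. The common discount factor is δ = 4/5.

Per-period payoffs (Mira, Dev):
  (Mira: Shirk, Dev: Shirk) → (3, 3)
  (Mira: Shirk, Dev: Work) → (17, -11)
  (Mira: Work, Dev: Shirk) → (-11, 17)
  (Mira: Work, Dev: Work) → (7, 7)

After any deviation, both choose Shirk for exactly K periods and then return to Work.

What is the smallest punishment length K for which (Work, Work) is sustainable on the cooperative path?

5

Need Σ_{k=1}^{K} δ^k ≥ (17−7)/(7−3) = 2.5000 at δ = 4/5.
At K = 4 the sum is 2.3616 < 2.5000; at K = 5 it is 2.6893 ≥ 2.5000.
So the minimum punishment length is K = 5.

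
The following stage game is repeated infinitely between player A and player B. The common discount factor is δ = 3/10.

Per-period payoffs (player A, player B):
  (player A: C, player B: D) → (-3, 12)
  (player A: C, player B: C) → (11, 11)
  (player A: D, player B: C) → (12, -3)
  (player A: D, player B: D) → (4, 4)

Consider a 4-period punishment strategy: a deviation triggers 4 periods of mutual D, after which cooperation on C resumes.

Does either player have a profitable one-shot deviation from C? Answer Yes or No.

A one-shot deviation gives 12 now, then 4 for 4 periods, then back to 11.
Gain from deviating: (12−11) today; loss: (11−4) in each of the next 4 periods.
No-deviation condition: (11−4)(δ+…+δ^4) ≥ 12−11, i.e. δ+…+δ^4 ≥ 1/7.
At δ = 3/10: δ+…+δ^4 = 0.4251 ≥ 0.1429.
So cooperation is sustainable.

No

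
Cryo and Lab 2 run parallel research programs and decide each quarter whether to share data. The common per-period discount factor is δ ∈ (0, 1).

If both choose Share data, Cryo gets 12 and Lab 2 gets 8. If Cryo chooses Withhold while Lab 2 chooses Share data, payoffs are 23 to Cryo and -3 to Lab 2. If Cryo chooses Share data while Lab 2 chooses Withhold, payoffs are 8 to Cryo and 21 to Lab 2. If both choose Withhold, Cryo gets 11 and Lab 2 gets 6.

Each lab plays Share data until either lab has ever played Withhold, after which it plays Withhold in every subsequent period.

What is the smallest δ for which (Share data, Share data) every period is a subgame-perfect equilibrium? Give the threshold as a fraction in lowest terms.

11/12

For Cryo: deviation gain 23−12 = 11, per-period punishment loss 12−11 = 1. IC gives δ ≥ 11/12.
For Lab 2: gain 13, loss 2 per period, so δ ≥ 13/15.
The tighter constraint is Cryo's, so cooperation needs δ ≥ 11/12.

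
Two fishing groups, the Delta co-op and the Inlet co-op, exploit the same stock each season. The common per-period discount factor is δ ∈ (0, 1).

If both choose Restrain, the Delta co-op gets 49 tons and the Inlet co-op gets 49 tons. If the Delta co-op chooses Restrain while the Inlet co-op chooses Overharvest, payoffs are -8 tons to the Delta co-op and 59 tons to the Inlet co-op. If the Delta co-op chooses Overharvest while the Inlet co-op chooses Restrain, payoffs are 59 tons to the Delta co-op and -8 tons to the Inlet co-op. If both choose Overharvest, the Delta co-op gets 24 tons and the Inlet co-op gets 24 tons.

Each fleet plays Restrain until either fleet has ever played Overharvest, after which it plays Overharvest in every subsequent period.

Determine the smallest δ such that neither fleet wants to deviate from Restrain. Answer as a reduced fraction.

Under grim trigger the critical discount factor is (T−C)/(T−P) with T = 59, C = 49, P = 24.
δ* = (59−49)/(59−24) = 10/35 = 2/7.

2/7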